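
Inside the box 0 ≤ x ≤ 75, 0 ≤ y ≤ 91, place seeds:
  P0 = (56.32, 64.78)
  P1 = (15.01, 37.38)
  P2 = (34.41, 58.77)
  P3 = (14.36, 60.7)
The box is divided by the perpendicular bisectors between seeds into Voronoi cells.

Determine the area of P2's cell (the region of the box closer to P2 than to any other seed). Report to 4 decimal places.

Area of P2's cell: 1127.5702

1. box [0,75]×[0,91]: [(0, 0) (75, 0) (75, 91) (0, 91)]
2. ⊥bis P2·P0 via (45.365,61.775): [(0, 0) (62.3101, 0) (37.3485, 91) (0, 91)]  |A|=4534.466
3. ⊥bis P2·P1 via (24.71,48.075): [(0, 70.4861) (57.2079, 18.6005) (37.3485, 91) (0, 91)]  |A|=1938.7839
4. ⊥bis P2·P3 via (24.385,59.735): [(23.3788, 49.2823) (57.2079, 18.6005) (37.3485, 91) (27.3945, 91)]  |A|=1127.5702
5. canonical 4-gon: [(23.3788, 49.2823) (57.2079, 18.6005) (37.3485, 91) (27.3945, 91)]
6. shoelace: 1127.5702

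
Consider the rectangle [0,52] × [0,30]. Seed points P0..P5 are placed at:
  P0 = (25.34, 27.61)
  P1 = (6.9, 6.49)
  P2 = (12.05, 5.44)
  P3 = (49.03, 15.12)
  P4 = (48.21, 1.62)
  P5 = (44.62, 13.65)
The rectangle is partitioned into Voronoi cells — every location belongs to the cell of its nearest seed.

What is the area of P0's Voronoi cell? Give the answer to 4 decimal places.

Area of P0's cell: 409.0184

1. box [0,52]×[0,30]: [(0, 0) (52, 0) (52, 30) (0, 30)]
2. ⊥bis P0·P1 via (16.12,17.05): [(35.648, 0) (52, 0) (52, 30) (1.2879, 30)]  |A|=1005.9618
3. ⊥bis P0·P2 via (18.695,16.525): [(12.3977, 20.3) (46.2615, 0) (52, 0) (52, 30) (1.2879, 30)]  |A|=898.2343
4. ⊥bis P0·P3 via (37.185,21.365): [(12.3977, 20.3) (30.8056, 9.2652) (41.7376, 30) (1.2879, 30)]  |A|=447.3405
5. ⊥bis P0·P4 via (36.775,14.615): [(12.3977, 20.3) (30.74, 9.3045) (30.9011, 9.4463) (41.7376, 30) (1.2879, 30)]  |A|=447.3327
6. ⊥bis P0·P5 via (34.98,20.63): [(12.3977, 20.3) (27.9783, 10.96) (41.6656, 29.8633) (41.7376, 30) (1.2879, 30)]  |A|=409.0184
7. canonical 5-gon: [(12.3977, 20.3) (27.9783, 10.96) (41.6656, 29.8633) (41.7376, 30) (1.2879, 30)]
8. shoelace: 409.0184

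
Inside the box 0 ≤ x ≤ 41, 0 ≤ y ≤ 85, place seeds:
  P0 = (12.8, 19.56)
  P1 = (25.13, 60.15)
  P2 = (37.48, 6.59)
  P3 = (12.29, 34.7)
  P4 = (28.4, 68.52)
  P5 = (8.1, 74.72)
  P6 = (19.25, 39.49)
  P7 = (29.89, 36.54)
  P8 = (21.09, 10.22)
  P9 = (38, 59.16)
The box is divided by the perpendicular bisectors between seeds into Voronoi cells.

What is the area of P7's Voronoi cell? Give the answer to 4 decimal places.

Area of P7's cell: 419.0310

1. box [0,41]×[0,85]: [(0, 0) (41, 0) (41, 85) (0, 85)]
2. ⊥bis P7·P0 via (21.345,28.05): [(0, 49.5333) (41, 8.2677) (41, 85) (0, 85)]  |A|=2300.0806
3. ⊥bis P7·P1 via (27.51,48.345): [(5.5746, 43.9226) (41, 8.2677) (41, 51.0647)]  |A|=758.0521
4. ⊥bis P7·P2 via (33.685,21.565): [(5.5746, 43.9226) (28.9744, 20.3712) (41, 23.4188) (41, 51.0647)]  |A|=666.9511
5. ⊥bis P7·P3 via (21.09,35.62): [(19.9196, 46.8147) (21.9445, 27.4466) (28.9744, 20.3712) (41, 23.4188) (41, 51.0647)]  |A|=525.1047
6. ⊥bis P7·P4 via (29.145,52.53): [(19.9196, 46.8147) (21.9445, 27.4466) (28.9744, 20.3712) (41, 23.4188) (41, 51.0647)]  |A|=525.1047
7. ⊥bis P7·P5 via (18.995,55.63): [(19.9196, 46.8147) (21.9445, 27.4466) (28.9744, 20.3712) (41, 23.4188) (41, 51.0647)]  |A|=525.1047
8. ⊥bis P7·P6 via (24.57,38.015): [(27.4296, 48.3288) (21.8611, 28.2445) (21.9445, 27.4466) (28.9744, 20.3712) (41, 23.4188) (41, 51.0647)]  |A|=453.9046
9. ⊥bis P7·P8 via (25.49,23.38): [(27.4296, 48.3288) (21.8611, 28.2445) (21.9445, 27.4466) (26.2311, 23.1322) (32.1113, 21.1662) (41, 23.4188) (41, 51.0647)]  |A|=448.4837
10. ⊥bis P7·P9 via (33.945,47.85): [(30.7452, 48.9972) (27.4296, 48.3288) (21.8611, 28.2445) (21.9445, 27.4466) (26.2311, 23.1322) (32.1113, 21.1662) (41, 23.4188) (41, 45.3206)]  |A|=419.031
11. canonical 8-gon: [(30.7452, 48.9972) (27.4296, 48.3288) (21.8611, 28.2445) (21.9445, 27.4466) (26.2311, 23.1322) (32.1113, 21.1662) (41, 23.4188) (41, 45.3206)]
12. shoelace: 419.031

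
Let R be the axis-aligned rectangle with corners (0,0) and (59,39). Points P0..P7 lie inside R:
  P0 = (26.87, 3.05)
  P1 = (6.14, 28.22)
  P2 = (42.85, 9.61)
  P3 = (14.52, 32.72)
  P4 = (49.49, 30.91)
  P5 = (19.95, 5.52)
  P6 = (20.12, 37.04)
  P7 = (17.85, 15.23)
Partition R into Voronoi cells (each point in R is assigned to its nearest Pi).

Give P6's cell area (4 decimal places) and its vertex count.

1. box [0,59]×[0,39]: [(0, 0) (59, 0) (59, 39) (0, 39)]
2. ⊥bis P6·P0 via (23.495,20.045): [(0, 15.3792) (59, 27.0959) (59, 39) (0, 39)]  |A|=1047.9863
3. ⊥bis P6·P1 via (13.13,32.63): [(21.3399, 19.617) (59, 27.0959) (59, 39) (9.1112, 39)]  |A|=707.6526
4. ⊥bis P6·P2 via (31.485,23.325): [(21.3399, 19.617) (28.7975, 21.098) (50.4012, 39) (9.1112, 39)]  |A|=450.9177
5. ⊥bis P6·P3 via (17.32,34.88): [(28.0642, 20.9524) (28.7975, 21.098) (50.4012, 39) (14.1417, 39)]  |A|=332.1899
6. ⊥bis P6·P4 via (34.805,33.975): [(28.0642, 20.9524) (28.7975, 21.098) (32.8116, 24.4243) (35.8538, 39) (14.1417, 39)]  |A|=226.1707
7. ⊥bis P6·P5 via (20.035,21.28): [(27.8439, 21.2379) (28.9591, 21.2319) (32.8116, 24.4243) (35.8538, 39) (14.1417, 39)]  |A|=225.9749
8. ⊥bis P6·P7 via (18.985,26.135): [(24.5097, 25.56) (32.8671, 24.6901) (35.8538, 39) (14.1417, 39)]  |A|=207.0008
9. canonical 4-gon: [(24.5097, 25.56) (32.8671, 24.6901) (35.8538, 39) (14.1417, 39)]
10. shoelace: 207.0008

Area of P6's cell: 207.0008 (4 vertices)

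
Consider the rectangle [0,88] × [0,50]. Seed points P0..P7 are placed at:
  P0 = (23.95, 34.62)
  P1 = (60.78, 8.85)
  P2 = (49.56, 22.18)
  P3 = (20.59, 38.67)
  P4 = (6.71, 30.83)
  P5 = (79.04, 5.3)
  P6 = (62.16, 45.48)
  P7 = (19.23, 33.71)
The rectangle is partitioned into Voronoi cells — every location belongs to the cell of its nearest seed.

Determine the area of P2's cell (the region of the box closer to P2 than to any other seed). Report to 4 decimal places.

1. box [0,88]×[0,50]: [(0, 0) (88, 0) (88, 50) (0, 50)]
2. ⊥bis P2·P0 via (36.755,28.4): [(22.9598, 0) (88, 0) (88, 50) (47.2472, 50)]  |A|=2644.8271
3. ⊥bis P2·P1 via (55.17,15.515): [(22.9598, 0) (36.7373, 0) (88, 43.1484) (88, 50) (47.2472, 50)]  |A|=1538.8765
4. ⊥bis P2·P3 via (35.075,30.425): [(22.9598, 0) (36.7373, 0) (88, 43.1484) (88, 50) (47.2472, 50)]  |A|=1538.8765
5. ⊥bis P2·P4 via (28.135,26.505): [(22.9598, 0) (36.7373, 0) (88, 43.1484) (88, 50) (47.2472, 50)]  |A|=1538.8765
6. ⊥bis P2·P5 via (64.3,13.74): [(22.9598, 0) (36.7373, 0) (74.7559, 32.0007) (85.0622, 50) (47.2472, 50)]  |A|=1467.065
7. ⊥bis P2·P6 via (55.86,33.83): [(42.8184, 40.8826) (22.9598, 0) (36.7373, 0) (68.6878, 26.8931)]  |A|=852.9701
8. ⊥bis P2·P7 via (34.395,27.945): [(42.8184, 40.8826) (26.6945, 7.6887) (23.7717, 0) (36.7373, 0) (68.6878, 26.8931)]  |A|=849.8489
9. canonical 5-gon: [(42.8184, 40.8826) (26.6945, 7.6887) (23.7717, 0) (36.7373, 0) (68.6878, 26.8931)]
10. shoelace: 849.8489

Area of P2's cell: 849.8489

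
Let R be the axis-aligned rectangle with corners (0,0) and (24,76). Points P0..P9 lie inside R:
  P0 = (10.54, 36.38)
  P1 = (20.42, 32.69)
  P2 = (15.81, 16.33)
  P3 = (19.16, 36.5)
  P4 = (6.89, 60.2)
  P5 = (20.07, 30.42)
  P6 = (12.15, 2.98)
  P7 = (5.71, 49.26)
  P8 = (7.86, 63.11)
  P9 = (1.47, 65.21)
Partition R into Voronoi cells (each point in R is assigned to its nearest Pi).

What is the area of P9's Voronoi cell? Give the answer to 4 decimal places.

1. box [0,24]×[0,76]: [(0, 0) (24, 0) (24, 76) (0, 76)]
2. ⊥bis P9·P0 via (6.005,50.795): [(0, 48.9058) (24, 56.4563) (24, 76) (0, 76)]  |A|=559.6549
3. ⊥bis P9·P1 via (10.945,48.95): [(0, 48.9058) (23.6229, 56.3376) (24, 56.5574) (24, 76) (0, 76)]  |A|=559.6359
4. ⊥bis P9·P2 via (8.64,40.77): [(0, 48.9058) (23.6229, 56.3376) (24, 56.5574) (24, 76) (0, 76)]  |A|=559.6359
5. ⊥bis P9·P3 via (10.315,50.855): [(0, 48.9058) (14.6125, 53.5029) (24, 59.2872) (24, 76) (0, 76)]  |A|=546.3674
6. ⊥bis P9·P4 via (4.18,62.705): [(0, 58.1829) (16.4693, 76) (0, 76)]  |A|=146.7173
7. ⊥bis P9·P5 via (10.77,47.815): [(0, 58.1829) (16.4693, 76) (0, 76)]  |A|=146.7173
8. ⊥bis P9·P6 via (6.81,34.095): [(0, 58.1829) (16.4693, 76) (0, 76)]  |A|=146.7173
9. ⊥bis P9·P7 via (3.59,57.235): [(0, 58.1829) (16.4693, 76) (0, 76)]  |A|=146.7173
10. ⊥bis P9·P8 via (4.665,64.16): [(0, 58.1829) (4.1906, 62.7165) (8.5561, 76) (0, 76)]  |A|=94.1596
11. canonical 4-gon: [(0, 58.1829) (4.1906, 62.7165) (8.5561, 76) (0, 76)]
12. shoelace: 94.1596

Area of P9's cell: 94.1596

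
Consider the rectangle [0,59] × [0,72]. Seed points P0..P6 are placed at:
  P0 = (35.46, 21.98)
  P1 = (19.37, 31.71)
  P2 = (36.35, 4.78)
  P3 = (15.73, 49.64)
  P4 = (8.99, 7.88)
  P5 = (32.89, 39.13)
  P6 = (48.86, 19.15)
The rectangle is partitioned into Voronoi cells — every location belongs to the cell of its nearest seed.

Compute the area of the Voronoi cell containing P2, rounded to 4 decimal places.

Area of P2's cell: 343.8618

1. box [0,59]×[0,72]: [(0, 0) (59, 0) (59, 72) (0, 72)]
2. ⊥bis P2·P0 via (35.905,13.38): [(0, 11.5221) (0, 0) (59, 0) (59, 14.575)]  |A|=769.8661
3. ⊥bis P2·P1 via (27.86,18.245): [(18.7351, 12.4916) (0, 0.6786) (0, 0) (59, 0) (59, 14.575)]  |A|=668.2888
4. ⊥bis P2·P3 via (26.04,27.21): [(18.7351, 12.4916) (0, 0.6786) (0, 0) (59, 0) (59, 14.575)]  |A|=668.2888
5. ⊥bis P2·P4 via (22.67,6.33): [(23.3955, 12.7327) (21.9528, 0) (59, 0) (59, 14.575)]  |A|=495.3243
6. ⊥bis P2·P5 via (34.62,21.955): [(23.3955, 12.7327) (21.9528, 0) (59, 0) (59, 14.575)]  |A|=495.3243
7. ⊥bis P2·P6 via (42.605,11.965): [(40.6949, 13.6279) (23.3955, 12.7327) (21.9528, 0) (56.349, 0)]  |A|=343.8618
8. canonical 4-gon: [(40.6949, 13.6279) (23.3955, 12.7327) (21.9528, 0) (56.349, 0)]
9. shoelace: 343.8618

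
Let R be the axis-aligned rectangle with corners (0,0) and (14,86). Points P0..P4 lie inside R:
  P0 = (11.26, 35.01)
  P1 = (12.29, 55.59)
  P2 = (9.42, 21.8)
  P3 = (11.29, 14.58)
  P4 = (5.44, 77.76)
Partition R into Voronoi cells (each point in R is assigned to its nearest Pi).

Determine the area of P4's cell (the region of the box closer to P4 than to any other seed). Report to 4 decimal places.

Area of P4's cell: 278.6174

1. box [0,14]×[0,86]: [(0, 0) (14, 0) (14, 86) (0, 86)]
2. ⊥bis P4·P0 via (8.35,56.385): [(0, 55.2482) (14, 57.1542) (14, 86) (0, 86)]  |A|=417.1831
3. ⊥bis P4·P1 via (8.865,66.675): [(0, 63.9359) (14, 68.2616) (14, 86) (0, 86)]  |A|=278.6174
4. ⊥bis P4·P2 via (7.43,49.78): [(0, 63.9359) (14, 68.2616) (14, 86) (0, 86)]  |A|=278.6174
5. ⊥bis P4·P3 via (8.365,46.17): [(0, 63.9359) (14, 68.2616) (14, 86) (0, 86)]  |A|=278.6174
6. canonical 4-gon: [(0, 63.9359) (14, 68.2616) (14, 86) (0, 86)]
7. shoelace: 278.6174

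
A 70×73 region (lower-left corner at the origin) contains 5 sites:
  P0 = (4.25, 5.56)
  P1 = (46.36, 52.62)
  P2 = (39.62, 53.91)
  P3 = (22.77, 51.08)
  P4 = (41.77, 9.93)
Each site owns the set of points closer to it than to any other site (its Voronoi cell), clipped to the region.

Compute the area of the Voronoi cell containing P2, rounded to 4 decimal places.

1. box [0,70]×[0,73]: [(0, 0) (70, 0) (70, 73) (0, 73)]
2. ⊥bis P2·P0 via (21.935,29.735): [(0, 45.7813) (62.5821, 0) (70, 0) (70, 73) (0, 73)]  |A|=3677.454
3. ⊥bis P2·P1 via (42.99,53.265): [(0, 45.7813) (36.4537, 19.114) (46.7672, 73) (0, 73)]  |A|=1756.1581
4. ⊥bis P2·P3 via (31.195,52.495): [(36.6389, 20.0817) (46.7672, 73) (27.7511, 73)]  |A|=503.1482
5. ⊥bis P2·P4 via (40.695,31.92): [(34.6998, 31.6269) (38.8878, 31.8317) (46.7672, 73) (27.7511, 73)]  |A|=478.7745
6. canonical 4-gon: [(34.6998, 31.6269) (38.8878, 31.8317) (46.7672, 73) (27.7511, 73)]
7. shoelace: 478.7745

Area of P2's cell: 478.7745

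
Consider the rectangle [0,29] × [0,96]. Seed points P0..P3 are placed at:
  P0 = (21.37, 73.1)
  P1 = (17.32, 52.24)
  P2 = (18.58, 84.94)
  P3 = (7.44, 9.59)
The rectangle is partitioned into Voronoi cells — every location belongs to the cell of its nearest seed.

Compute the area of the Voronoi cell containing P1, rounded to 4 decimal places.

Area of P1's cell: 962.4163

1. box [0,29]×[0,96]: [(0, 0) (29, 0) (29, 96) (0, 96)]
2. ⊥bis P1·P0 via (19.345,62.67): [(0, 66.4259) (0, 0) (29, 0) (29, 60.7955)]  |A|=1844.7093
3. ⊥bis P1·P2 via (17.95,68.59): [(0, 66.4259) (0, 0) (29, 0) (29, 60.7955)]  |A|=1844.7093
4. ⊥bis P1·P3 via (12.38,30.915): [(0, 66.4259) (0, 33.7829) (29, 27.0649) (29, 60.7955)]  |A|=962.4163
5. canonical 4-gon: [(0, 66.4259) (0, 33.7829) (29, 27.0649) (29, 60.7955)]
6. shoelace: 962.4163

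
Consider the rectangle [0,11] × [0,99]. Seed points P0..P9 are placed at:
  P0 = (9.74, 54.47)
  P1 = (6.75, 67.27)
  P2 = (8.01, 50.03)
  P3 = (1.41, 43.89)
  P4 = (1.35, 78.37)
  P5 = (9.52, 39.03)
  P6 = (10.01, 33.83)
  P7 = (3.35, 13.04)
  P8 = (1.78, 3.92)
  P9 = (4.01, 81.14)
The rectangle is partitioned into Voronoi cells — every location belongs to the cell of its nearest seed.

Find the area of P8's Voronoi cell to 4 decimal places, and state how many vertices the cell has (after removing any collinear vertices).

Area of P8's cell: 87.7222 (4 vertices)

1. box [0,11]×[0,99]: [(0, 0) (11, 0) (11, 99) (0, 99)]
2. ⊥bis P8·P0 via (5.76,29.195): [(0, 30.102) (0, 0) (11, 0) (11, 28.3699)]  |A|=321.5954
3. ⊥bis P8·P1 via (4.265,35.595): [(0, 30.102) (0, 0) (11, 0) (11, 28.3699)]  |A|=321.5954
4. ⊥bis P8·P2 via (4.895,26.975): [(0, 27.6364) (0, 0) (11, 0) (11, 26.1501)]  |A|=295.8258
5. ⊥bis P8·P3 via (1.595,23.905): [(0, 23.8902) (0, 0) (11, 0) (11, 23.9921)]  |A|=263.3526
6. ⊥bis P8·P4 via (1.565,41.145): [(0, 23.8902) (0, 0) (11, 0) (11, 23.9921)]  |A|=263.3526
7. ⊥bis P8·P5 via (5.65,21.475): [(0, 22.7205) (0, 0) (11, 0) (11, 20.2956)]  |A|=236.5887
8. ⊥bis P8·P6 via (5.895,18.875): [(0, 20.4971) (0, 0) (11, 0) (11, 17.4703)]  |A|=208.8206
9. ⊥bis P8·P7 via (2.565,8.48): [(0, 8.9216) (0, 0) (11, 0) (11, 7.0279)]  |A|=87.7222
10. ⊥bis P8·P9 via (2.895,42.53): [(0, 8.9216) (0, 0) (11, 0) (11, 7.0279)]  |A|=87.7222
11. canonical 4-gon: [(0, 8.9216) (0, 0) (11, 0) (11, 7.0279)]
12. shoelace: 87.7222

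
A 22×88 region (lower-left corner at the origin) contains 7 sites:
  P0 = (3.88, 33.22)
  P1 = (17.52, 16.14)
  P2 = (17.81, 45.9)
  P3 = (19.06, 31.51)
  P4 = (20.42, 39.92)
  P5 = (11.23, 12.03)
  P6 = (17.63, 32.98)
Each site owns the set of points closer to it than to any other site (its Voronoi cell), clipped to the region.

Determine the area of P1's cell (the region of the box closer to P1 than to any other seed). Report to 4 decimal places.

1. box [0,22]×[0,88]: [(0, 0) (22, 0) (22, 88) (0, 88)]
2. ⊥bis P1·P0 via (10.7,24.68): [(0, 16.135) (0, 0) (22, 0) (22, 33.7041)]  |A|=548.2307
3. ⊥bis P1·P2 via (17.665,31.02): [(18.6272, 31.0106) (0, 16.135) (0, 0) (22, 0) (22, 30.9778)]  |A|=543.633
4. ⊥bis P1·P3 via (18.29,23.825): [(10.5948, 24.596) (0, 16.135) (0, 0) (22, 0) (22, 23.4533)]  |A|=489.7744
5. ⊥bis P1·P4 via (18.97,28.03): [(10.5948, 24.596) (0, 16.135) (0, 0) (22, 0) (22, 23.4533)]  |A|=489.7744
6. ⊥bis P1·P5 via (14.375,14.085): [(10.5948, 24.596) (8.5657, 22.9756) (22, 2.4156) (22, 23.4533)]  |A|=151.713
7. ⊥bis P1·P6 via (17.575,24.56): [(10.5948, 24.596) (8.5657, 22.9756) (22, 2.4156) (22, 23.4533)]  |A|=151.713
8. canonical 4-gon: [(10.5948, 24.596) (8.5657, 22.9756) (22, 2.4156) (22, 23.4533)]
9. shoelace: 151.713

Area of P1's cell: 151.7130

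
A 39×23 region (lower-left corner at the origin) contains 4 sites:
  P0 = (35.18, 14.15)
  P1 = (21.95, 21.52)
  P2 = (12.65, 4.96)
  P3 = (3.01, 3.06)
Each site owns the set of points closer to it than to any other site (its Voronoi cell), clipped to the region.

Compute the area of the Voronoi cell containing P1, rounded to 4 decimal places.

1. box [0,39]×[0,23]: [(0, 0) (39, 0) (39, 23) (0, 23)]
2. ⊥bis P1·P0 via (28.565,17.835): [(0, 0) (18.6297, 0) (31.4423, 23) (0, 23)]  |A|=575.8275
3. ⊥bis P1·P2 via (17.3,13.24): [(0, 22.9556) (23.9308, 9.5162) (31.4423, 23) (0, 23)]  |A|=212.5127
4. ⊥bis P1·P3 via (12.48,12.29): [(4.6057, 20.369) (23.9308, 9.5162) (31.4423, 23) (2.0414, 23)]  |A|=209.725
5. canonical 4-gon: [(4.6057, 20.369) (23.9308, 9.5162) (31.4423, 23) (2.0414, 23)]
6. shoelace: 209.725

Area of P1's cell: 209.7250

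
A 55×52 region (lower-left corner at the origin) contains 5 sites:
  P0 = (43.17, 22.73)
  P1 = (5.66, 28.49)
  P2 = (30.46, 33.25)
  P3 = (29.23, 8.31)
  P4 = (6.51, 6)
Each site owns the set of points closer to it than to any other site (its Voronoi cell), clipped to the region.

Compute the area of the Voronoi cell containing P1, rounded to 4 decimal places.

1. box [0,55]×[0,52]: [(0, 0) (55, 0) (55, 52) (0, 52)]
2. ⊥bis P1·P0 via (24.415,25.61): [(0, 0) (20.4824, 0) (28.4674, 52) (0, 52)]  |A|=1272.6942
3. ⊥bis P1·P2 via (18.06,30.87): [(0, 0) (20.4824, 0) (22.0392, 10.1382) (14.0044, 52) (0, 52)]  |A|=969.9702
4. ⊥bis P1·P3 via (17.445,18.4): [(0, 0) (1.6914, 0) (19.9025, 21.2703) (14.0044, 52) (0, 52)]  |A|=750.6291
5. ⊥bis P1·P4 via (6.085,17.245): [(0, 17.015) (16.8029, 17.6501) (19.9025, 21.2703) (14.0044, 52) (0, 52)]  |A|=592.7511
6. canonical 5-gon: [(0, 17.015) (16.8029, 17.6501) (19.9025, 21.2703) (14.0044, 52) (0, 52)]
7. shoelace: 592.7511

Area of P1's cell: 592.7511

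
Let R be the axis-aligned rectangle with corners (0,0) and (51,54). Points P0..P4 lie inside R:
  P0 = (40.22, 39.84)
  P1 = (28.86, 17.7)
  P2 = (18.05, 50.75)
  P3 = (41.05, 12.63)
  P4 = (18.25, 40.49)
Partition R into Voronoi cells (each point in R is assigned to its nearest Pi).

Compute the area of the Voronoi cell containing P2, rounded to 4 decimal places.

Area of P2's cell: 264.7589

1. box [0,51]×[0,54]: [(0, 0) (51, 0) (51, 54) (0, 54)]
2. ⊥bis P2·P0 via (29.135,45.295): [(0, 0) (6.845, 0) (33.4188, 54) (0, 54)]  |A|=1087.1233
3. ⊥bis P2·P1 via (23.455,34.225): [(0, 26.5533) (23.732, 34.3156) (33.4188, 54) (0, 54)]  |A|=654.5962
4. ⊥bis P2·P3 via (29.55,31.69): [(0, 26.5533) (23.732, 34.3156) (33.4188, 54) (0, 54)]  |A|=654.5962
5. ⊥bis P2·P4 via (18.15,45.62): [(0, 45.2662) (29.4029, 45.8394) (33.4188, 54) (0, 54)]  |A|=264.7589
6. canonical 4-gon: [(0, 45.2662) (29.4029, 45.8394) (33.4188, 54) (0, 54)]
7. shoelace: 264.7589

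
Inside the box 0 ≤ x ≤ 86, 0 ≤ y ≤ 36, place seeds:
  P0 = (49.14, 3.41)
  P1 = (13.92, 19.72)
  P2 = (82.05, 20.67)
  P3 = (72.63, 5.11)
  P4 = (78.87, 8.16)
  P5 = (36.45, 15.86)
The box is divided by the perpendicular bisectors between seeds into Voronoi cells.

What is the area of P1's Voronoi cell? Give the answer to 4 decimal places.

Area of P1's cell: 907.9552

1. box [0,86]×[0,36]: [(0, 0) (86, 0) (86, 36) (0, 36)]
2. ⊥bis P1·P0 via (31.53,11.565): [(0, 0) (26.1744, 0) (42.8456, 36) (0, 36)]  |A|=1242.3592
3. ⊥bis P1·P2 via (47.985,20.195): [(0, 0) (26.1744, 0) (42.8456, 36) (0, 36)]  |A|=1242.3592
4. ⊥bis P1·P3 via (43.275,12.415): [(0, 0) (26.1744, 0) (42.8456, 36) (0, 36)]  |A|=1242.3592
5. ⊥bis P1·P4 via (46.395,13.94): [(0, 0) (26.1744, 0) (42.8456, 36) (0, 36)]  |A|=1242.3592
6. ⊥bis P1·P5 via (25.185,17.79): [(0, 0) (22.1371, 0) (28.3049, 36) (0, 36)]  |A|=907.9552
7. canonical 4-gon: [(0, 0) (22.1371, 0) (28.3049, 36) (0, 36)]
8. shoelace: 907.9552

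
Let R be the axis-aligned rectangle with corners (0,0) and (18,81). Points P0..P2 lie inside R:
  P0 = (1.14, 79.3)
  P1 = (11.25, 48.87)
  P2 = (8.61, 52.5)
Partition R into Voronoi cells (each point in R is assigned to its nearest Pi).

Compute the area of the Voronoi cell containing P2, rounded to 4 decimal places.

Area of P2's cell: 306.7403

1. box [0,18]×[0,81]: [(0, 0) (18, 0) (18, 81) (0, 81)]
2. ⊥bis P2·P0 via (4.875,65.9): [(0, 64.5412) (0, 0) (18, 0) (18, 69.5583)]  |A|=1206.8958
3. ⊥bis P2·P1 via (9.93,50.685): [(0, 64.5412) (0, 43.4632) (18, 56.5541) (18, 69.5583)]  |A|=306.7403
4. canonical 4-gon: [(0, 64.5412) (0, 43.4632) (18, 56.5541) (18, 69.5583)]
5. shoelace: 306.7403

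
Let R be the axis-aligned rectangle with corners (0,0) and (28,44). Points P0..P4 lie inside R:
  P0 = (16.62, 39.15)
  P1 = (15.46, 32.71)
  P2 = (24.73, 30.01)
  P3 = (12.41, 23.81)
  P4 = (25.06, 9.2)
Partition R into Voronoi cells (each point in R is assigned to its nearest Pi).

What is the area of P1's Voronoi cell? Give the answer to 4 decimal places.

1. box [0,28]×[0,44]: [(0, 0) (28, 0) (28, 44) (0, 44)]
2. ⊥bis P1·P0 via (16.04,35.93): [(0, 38.8192) (0, 0) (28, 0) (28, 33.7757)]  |A|=1016.3287
3. ⊥bis P1·P2 via (20.095,31.36): [(21.1576, 35.0082) (0, 38.8192) (0, 0) (10.961, 0)]  |A|=602.5229
4. ⊥bis P1·P3 via (13.935,28.26): [(18.715, 26.6219) (21.1576, 35.0082) (0, 38.8192) (0, 33.0355)]  |A|=147.4921
5. ⊥bis P1·P4 via (20.26,20.955): [(18.715, 26.6219) (21.1576, 35.0082) (0, 38.8192) (0, 33.0355)]  |A|=147.4921
6. canonical 4-gon: [(18.715, 26.6219) (21.1576, 35.0082) (0, 38.8192) (0, 33.0355)]
7. shoelace: 147.4921

Area of P1's cell: 147.4921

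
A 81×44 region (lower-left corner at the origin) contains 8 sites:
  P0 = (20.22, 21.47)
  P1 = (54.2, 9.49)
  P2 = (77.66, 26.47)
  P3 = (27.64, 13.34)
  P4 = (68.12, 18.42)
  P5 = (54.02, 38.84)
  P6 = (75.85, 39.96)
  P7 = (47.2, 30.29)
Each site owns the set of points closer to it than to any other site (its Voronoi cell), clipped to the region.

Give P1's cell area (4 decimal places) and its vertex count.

Area of P1's cell: 451.1674 (4 vertices)

1. box [0,81]×[0,44]: [(0, 0) (81, 0) (81, 44) (0, 44)]
2. ⊥bis P1·P0 via (37.21,15.48): [(31.7524, 0) (81, 0) (81, 44) (47.265, 44)]  |A|=1825.6175
3. ⊥bis P1·P2 via (65.93,17.98): [(47.21, 43.844) (31.7524, 0) (78.9437, 0)]  |A|=1034.5275
4. ⊥bis P1·P3 via (40.92,11.415): [(47.21, 43.844) (44.5111, 36.1887) (39.2653, 0) (78.9437, 0)]  |A|=898.5851
5. ⊥bis P1·P4 via (61.16,13.955): [(45.3571, 38.5884) (44.5111, 36.1887) (39.2653, 0) (70.1125, 0)]  |A|=604.1848
6. ⊥bis P1·P5 via (54.11,24.165): [(54.6081, 24.1681) (42.7581, 24.0954) (39.2653, 0) (70.1125, 0)]  |A|=515.3957
7. ⊥bis P1·P6 via (65.025,24.725): [(54.6081, 24.1681) (42.7581, 24.0954) (39.2653, 0) (70.1125, 0)]  |A|=515.3957
8. ⊥bis P1·P7 via (50.7,19.89): [(56.1713, 21.7313) (41.7099, 16.8645) (39.2653, 0) (70.1125, 0)]  |A|=451.1674
9. canonical 4-gon: [(56.1713, 21.7313) (41.7099, 16.8645) (39.2653, 0) (70.1125, 0)]
10. shoelace: 451.1674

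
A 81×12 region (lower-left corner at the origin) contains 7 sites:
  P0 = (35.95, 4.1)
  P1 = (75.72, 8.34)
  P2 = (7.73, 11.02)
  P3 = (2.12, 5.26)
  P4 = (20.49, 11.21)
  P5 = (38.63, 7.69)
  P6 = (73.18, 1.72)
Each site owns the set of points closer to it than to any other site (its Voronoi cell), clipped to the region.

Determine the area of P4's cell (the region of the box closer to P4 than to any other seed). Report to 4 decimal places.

1. box [0,81]×[0,12]: [(0, 0) (81, 0) (81, 12) (0, 12)]
2. ⊥bis P4·P0 via (28.22,7.655): [(0, 0) (24.6995, 0) (30.2183, 12) (0, 12)]  |A|=329.5065
3. ⊥bis P4·P1 via (48.105,9.775): [(0, 0) (24.6995, 0) (30.2183, 12) (0, 12)]  |A|=329.5065
4. ⊥bis P4·P2 via (14.11,11.115): [(14.2755, 0) (24.6995, 0) (30.2183, 12) (14.0968, 12)]  |A|=159.2725
5. ⊥bis P4·P3 via (11.305,8.235): [(14.2755, 0) (24.6995, 0) (30.2183, 12) (14.0968, 12)]  |A|=159.2725
6. ⊥bis P4·P5 via (29.56,9.45): [(14.2755, 0) (24.6995, 0) (29.9355, 11.3852) (30.0548, 12) (14.0968, 12)]  |A|=159.2223
7. ⊥bis P4·P6 via (46.835,6.465): [(14.2755, 0) (24.6995, 0) (29.9355, 11.3852) (30.0548, 12) (14.0968, 12)]  |A|=159.2223
8. canonical 5-gon: [(14.2755, 0) (24.6995, 0) (29.9355, 11.3852) (30.0548, 12) (14.0968, 12)]
9. shoelace: 159.2223

Area of P4's cell: 159.2223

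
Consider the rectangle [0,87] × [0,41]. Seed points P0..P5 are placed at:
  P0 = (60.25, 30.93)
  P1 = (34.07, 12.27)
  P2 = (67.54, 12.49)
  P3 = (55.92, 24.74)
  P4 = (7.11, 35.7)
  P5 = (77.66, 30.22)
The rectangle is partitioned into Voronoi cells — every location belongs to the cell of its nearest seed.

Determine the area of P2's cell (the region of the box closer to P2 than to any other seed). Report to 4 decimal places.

1. box [0,87]×[0,41]: [(0, 0) (87, 0) (87, 41) (0, 41)]
2. ⊥bis P2·P0 via (63.895,21.71): [(8.9797, 0) (87, 0) (87, 30.8442)]  |A|=1203.2383
3. ⊥bis P2·P1 via (50.805,12.38): [(50.7778, 16.5243) (50.8864, 0) (87, 0) (87, 30.8442)]  |A|=856.9996
4. ⊥bis P2·P3 via (61.73,18.615): [(65.7773, 22.4541) (50.832, 8.2774) (50.8864, 0) (87, 0) (87, 30.8442)]  |A|=794.9896
5. ⊥bis P2·P4 via (37.325,24.095): [(65.7773, 22.4541) (50.832, 8.2774) (50.8864, 0) (87, 0) (87, 30.8442)]  |A|=794.9896
6. ⊥bis P2·P5 via (72.6,21.355): [(68.6705, 23.5979) (65.7773, 22.4541) (50.832, 8.2774) (50.8864, 0) (87, 0) (87, 13.1357)]  |A|=632.695
7. canonical 6-gon: [(68.6705, 23.5979) (65.7773, 22.4541) (50.832, 8.2774) (50.8864, 0) (87, 0) (87, 13.1357)]
8. shoelace: 632.695

Area of P2's cell: 632.6950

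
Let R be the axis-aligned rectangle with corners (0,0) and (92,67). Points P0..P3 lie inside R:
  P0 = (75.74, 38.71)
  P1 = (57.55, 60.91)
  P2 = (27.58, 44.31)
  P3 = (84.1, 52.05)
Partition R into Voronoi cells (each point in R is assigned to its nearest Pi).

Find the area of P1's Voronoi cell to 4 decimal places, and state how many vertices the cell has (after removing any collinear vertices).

1. box [0,92]×[0,67]: [(0, 0) (92, 0) (92, 67) (0, 67)]
2. ⊥bis P1·P0 via (66.645,49.81): [(0, 0) (5.8543, 0) (87.6245, 67) (0, 67)]  |A|=3131.543
3. ⊥bis P1·P2 via (42.565,52.61): [(51.1487, 37.1128) (87.6245, 67) (34.5946, 67)]  |A|=792.4588
4. ⊥bis P1·P3 via (70.825,56.48): [(51.1487, 37.1128) (69.3346, 52.0137) (74.3356, 67) (34.5946, 67)]  |A|=692.8832
5. canonical 4-gon: [(51.1487, 37.1128) (69.3346, 52.0137) (74.3356, 67) (34.5946, 67)]
6. shoelace: 692.8832

Area of P1's cell: 692.8832 (4 vertices)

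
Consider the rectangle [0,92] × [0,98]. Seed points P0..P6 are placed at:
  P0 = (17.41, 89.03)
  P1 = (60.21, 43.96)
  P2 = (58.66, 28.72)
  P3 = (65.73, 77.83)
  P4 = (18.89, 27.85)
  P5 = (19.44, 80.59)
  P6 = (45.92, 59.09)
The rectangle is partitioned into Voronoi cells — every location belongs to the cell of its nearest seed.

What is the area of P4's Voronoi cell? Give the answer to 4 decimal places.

1. box [0,92]×[0,98]: [(0, 0) (92, 0) (92, 98) (0, 98)]
2. ⊥bis P4·P0 via (18.15,58.44): [(0, 58.0009) (0, 0) (92, 0) (92, 60.2265)]  |A|=5438.462
3. ⊥bis P4·P1 via (39.55,35.905): [(30.6461, 58.7423) (0, 58.0009) (0, 0) (53.5488, 0)]  |A|=2461.5405
4. ⊥bis P4·P2 via (38.775,28.285): [(38.5523, 38.4639) (30.6461, 58.7423) (0, 58.0009) (0, 0) (39.3938, 0)]  |A|=2189.3119
5. ⊥bis P4·P3 via (42.31,52.84): [(38.5523, 38.4639) (30.6461, 58.7423) (0, 58.0009) (0, 0) (39.3938, 0)]  |A|=2189.3119
6. ⊥bis P4·P5 via (19.165,54.22): [(38.5523, 38.4639) (32.4633, 54.0813) (0, 54.4199) (0, 0) (39.3938, 0)]  |A|=2059.0911
7. ⊥bis P4·P6 via (32.405,43.47): [(38.5593, 38.1451) (19.9906, 54.2114) (0, 54.4199) (0, 0) (39.3938, 0)]  |A|=1959.187
8. canonical 5-gon: [(38.5593, 38.1451) (19.9906, 54.2114) (0, 54.4199) (0, 0) (39.3938, 0)]
9. shoelace: 1959.187

Area of P4's cell: 1959.1870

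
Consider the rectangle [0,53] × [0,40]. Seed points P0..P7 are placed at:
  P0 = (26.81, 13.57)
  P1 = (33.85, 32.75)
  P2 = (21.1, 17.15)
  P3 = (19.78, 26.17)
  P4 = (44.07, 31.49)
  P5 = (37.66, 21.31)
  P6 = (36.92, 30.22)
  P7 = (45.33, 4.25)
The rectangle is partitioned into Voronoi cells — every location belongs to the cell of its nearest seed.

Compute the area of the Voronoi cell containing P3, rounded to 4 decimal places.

1. box [0,53]×[0,40]: [(0, 0) (53, 0) (53, 40) (0, 40)]
2. ⊥bis P3·P0 via (23.295,19.87): [(0, 6.8729) (53, 36.4435) (53, 40) (0, 40)]  |A|=972.1161
3. ⊥bis P3·P1 via (26.815,29.46): [(0, 6.8729) (29.6434, 23.412) (21.8858, 40) (0, 40)]  |A|=672.5217
4. ⊥bis P3·P2 via (20.44,21.66): [(0, 18.6688) (28.659, 22.8628) (29.6434, 23.412) (21.8858, 40) (0, 40)]  |A|=503.492
5. ⊥bis P3·P4 via (31.925,28.83): [(0, 18.6688) (28.659, 22.8628) (29.6434, 23.412) (21.8858, 40) (0, 40)]  |A|=503.492
6. ⊥bis P3·P5 via (28.72,23.74): [(0, 18.6688) (28.4742, 22.8357) (29.003, 24.7813) (21.8858, 40) (0, 40)]  |A|=502.4696
7. ⊥bis P3·P6 via (28.35,28.195): [(0, 18.6688) (28.4742, 22.8357) (29.003, 24.7813) (21.8858, 40) (0, 40)]  |A|=502.4696
8. ⊥bis P3·P7 via (32.555,15.21): [(0, 18.6688) (28.4742, 22.8357) (29.003, 24.7813) (21.8858, 40) (0, 40)]  |A|=502.4696
9. canonical 5-gon: [(0, 18.6688) (28.4742, 22.8357) (29.003, 24.7813) (21.8858, 40) (0, 40)]
10. shoelace: 502.4696

Area of P3's cell: 502.4696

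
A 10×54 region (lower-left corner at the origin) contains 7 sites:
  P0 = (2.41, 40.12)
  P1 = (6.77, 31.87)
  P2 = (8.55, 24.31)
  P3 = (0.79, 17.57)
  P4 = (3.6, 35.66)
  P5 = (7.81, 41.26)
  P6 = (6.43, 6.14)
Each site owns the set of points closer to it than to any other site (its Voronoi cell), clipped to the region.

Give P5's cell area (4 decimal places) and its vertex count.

1. box [0,10]×[0,54]: [(0, 0) (10, 0) (10, 54) (0, 54)]
2. ⊥bis P5·P0 via (5.11,40.69): [(10, 17.5268) (10, 54) (2.3001, 54)]  |A|=140.4196
3. ⊥bis P5·P1 via (7.29,36.565): [(5.9495, 36.7135) (10, 36.2649) (10, 54) (2.3001, 54)]  |A|=102.4704
4. ⊥bis P5·P2 via (8.18,32.785): [(5.9495, 36.7135) (10, 36.2649) (10, 54) (2.3001, 54)]  |A|=102.4704
5. ⊥bis P5·P3 via (4.3,29.415): [(5.9495, 36.7135) (10, 36.2649) (10, 54) (2.3001, 54)]  |A|=102.4704
6. ⊥bis P5·P4 via (5.705,38.46): [(5.5573, 38.571) (8.3873, 36.4435) (10, 36.2649) (10, 54) (2.3001, 54)]  |A|=100.2591
7. ⊥bis P5·P6 via (7.12,23.7): [(5.5573, 38.571) (8.3873, 36.4435) (10, 36.2649) (10, 54) (2.3001, 54)]  |A|=100.2591
8. canonical 5-gon: [(5.5573, 38.571) (8.3873, 36.4435) (10, 36.2649) (10, 54) (2.3001, 54)]
9. shoelace: 100.2591

Area of P5's cell: 100.2591 (5 vertices)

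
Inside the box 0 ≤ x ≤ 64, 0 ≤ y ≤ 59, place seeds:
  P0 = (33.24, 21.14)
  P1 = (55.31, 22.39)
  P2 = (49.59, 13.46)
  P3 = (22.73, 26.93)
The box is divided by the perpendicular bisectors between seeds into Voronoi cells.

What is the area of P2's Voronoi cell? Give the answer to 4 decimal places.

Area of P2's cell: 460.7172

1. box [0,64]×[0,59]: [(0, 0) (64, 0) (64, 59) (0, 59)]
2. ⊥bis P2·P0 via (41.415,17.3): [(33.2888, 0) (64, 0) (64, 59) (61.0025, 59)]  |A|=994.4071
3. ⊥bis P2·P1 via (52.45,17.925): [(44.1929, 23.214) (33.2888, 0) (64, 0) (64, 10.5268)]  |A|=460.7172
4. ⊥bis P2·P3 via (36.16,20.195): [(44.1929, 23.214) (33.2888, 0) (64, 0) (64, 10.5268)]  |A|=460.7172
5. canonical 4-gon: [(44.1929, 23.214) (33.2888, 0) (64, 0) (64, 10.5268)]
6. shoelace: 460.7172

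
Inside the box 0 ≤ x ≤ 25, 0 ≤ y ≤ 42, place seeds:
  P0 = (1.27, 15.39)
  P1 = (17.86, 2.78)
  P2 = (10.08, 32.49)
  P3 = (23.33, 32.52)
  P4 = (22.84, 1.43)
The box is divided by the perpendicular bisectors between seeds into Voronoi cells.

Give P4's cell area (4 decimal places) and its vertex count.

1. box [0,25]×[0,42]: [(0, 0) (25, 0) (25, 42) (0, 42)]
2. ⊥bis P4·P0 via (12.055,8.41): [(6.6121, 0) (25, 0) (25, 28.4117)]  |A|=261.2159
3. ⊥bis P4·P1 via (20.35,2.105): [(19.7794, 0) (25, 0) (25, 19.2583)]  |A|=50.2703
4. ⊥bis P4·P2 via (16.46,16.96): [(19.7794, 0) (25, 0) (25, 19.2583)]  |A|=50.2703
5. ⊥bis P4·P3 via (23.085,16.975): [(24.3755, 16.9547) (19.7794, 0) (25, 0) (25, 16.9448)]  |A|=49.548
6. canonical 4-gon: [(24.3755, 16.9547) (19.7794, 0) (25, 0) (25, 16.9448)]
7. shoelace: 49.548

Area of P4's cell: 49.5480 (4 vertices)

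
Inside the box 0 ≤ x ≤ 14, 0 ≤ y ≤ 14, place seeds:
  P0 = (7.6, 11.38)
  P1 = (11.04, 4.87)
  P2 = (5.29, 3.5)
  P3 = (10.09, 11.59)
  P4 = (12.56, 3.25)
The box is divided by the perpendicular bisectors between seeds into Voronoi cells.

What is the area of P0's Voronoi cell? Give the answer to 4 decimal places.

1. box [0,14]×[0,14]: [(0, 0) (14, 0) (14, 14) (0, 14)]
2. ⊥bis P0·P1 via (9.32,8.125): [(0, 3.2001) (14, 10.598) (14, 14) (0, 14)]  |A|=99.413
3. ⊥bis P0·P2 via (6.445,7.44): [(0, 9.3293) (7.4604, 7.1423) (14, 10.598) (14, 14) (0, 14)]  |A|=76.55
4. ⊥bis P0·P3 via (8.845,11.485): [(0, 9.3293) (7.4604, 7.1423) (9.1365, 8.0281) (8.6329, 14) (0, 14)]  |A|=52.2512
5. ⊥bis P0·P4 via (10.08,7.315): [(0, 9.3293) (7.4604, 7.1423) (9.1365, 8.0281) (8.6329, 14) (0, 14)]  |A|=52.2512
6. canonical 5-gon: [(0, 9.3293) (7.4604, 7.1423) (9.1365, 8.0281) (8.6329, 14) (0, 14)]
7. shoelace: 52.2512

Area of P0's cell: 52.2512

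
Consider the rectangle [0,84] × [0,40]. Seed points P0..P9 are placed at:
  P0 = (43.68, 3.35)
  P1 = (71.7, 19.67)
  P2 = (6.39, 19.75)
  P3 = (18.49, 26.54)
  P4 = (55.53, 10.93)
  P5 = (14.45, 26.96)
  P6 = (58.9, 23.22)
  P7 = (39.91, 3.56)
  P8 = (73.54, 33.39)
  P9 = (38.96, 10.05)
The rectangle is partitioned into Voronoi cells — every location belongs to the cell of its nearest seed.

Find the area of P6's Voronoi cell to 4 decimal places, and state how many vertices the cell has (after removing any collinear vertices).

1. box [0,84]×[0,40]: [(0, 0) (84, 0) (84, 40) (0, 40)]
2. ⊥bis P6·P0 via (51.29,13.285): [(68.6338, 0) (84, 0) (84, 40) (16.4131, 40)]  |A|=1659.0624
3. ⊥bis P6·P1 via (65.3,21.445): [(60.9786, 5.8637) (70.4461, 40) (16.4131, 40)]  |A|=922.2439
4. ⊥bis P6·P2 via (32.645,21.485): [(32.2217, 27.8909) (60.9786, 5.8637) (70.4461, 40) (31.4215, 40)]  |A|=831.3749
5. ⊥bis P6·P3 via (38.695,24.88): [(38.5445, 23.0478) (60.9786, 5.8637) (70.4461, 40) (39.9372, 40)]  |A|=722.8507
6. ⊥bis P6·P4 via (57.215,17.075): [(38.5445, 23.0478) (40.2795, 21.7188) (63.6023, 15.3236) (70.4461, 40) (39.9372, 40)]  |A|=604.1462
7. ⊥bis P6·P5 via (36.675,25.09): [(38.5445, 23.0478) (40.2795, 21.7188) (63.6023, 15.3236) (70.4461, 40) (39.9372, 40)]  |A|=604.1462
8. ⊥bis P6·P7 via (49.405,13.39): [(38.6078, 23.8192) (40.9816, 21.5263) (63.6023, 15.3236) (70.4461, 40) (39.9372, 40)]  |A|=602.8584
9. ⊥bis P6·P8 via (66.22,28.305): [(38.6078, 23.8192) (40.9816, 21.5263) (63.6023, 15.3236) (66.9222, 27.2941) (58.0958, 40) (39.9372, 40)]  |A|=524.3978
10. ⊥bis P6·P9 via (48.93,16.635): [(39.2248, 31.3291) (46.7428, 19.9466) (63.6023, 15.3236) (66.9222, 27.2941) (58.0958, 40) (39.9372, 40)]  |A|=487.927
11. canonical 6-gon: [(39.2248, 31.3291) (46.7428, 19.9466) (63.6023, 15.3236) (66.9222, 27.2941) (58.0958, 40) (39.9372, 40)]
12. shoelace: 487.927

Area of P6's cell: 487.9270 (6 vertices)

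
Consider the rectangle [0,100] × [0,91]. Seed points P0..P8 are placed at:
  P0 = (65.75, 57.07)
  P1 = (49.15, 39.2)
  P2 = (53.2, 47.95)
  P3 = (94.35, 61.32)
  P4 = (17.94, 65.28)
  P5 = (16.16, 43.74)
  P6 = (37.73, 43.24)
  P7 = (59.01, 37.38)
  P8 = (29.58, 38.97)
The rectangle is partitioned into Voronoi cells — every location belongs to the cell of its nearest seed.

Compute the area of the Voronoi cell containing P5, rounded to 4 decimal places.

1. box [0,100]×[0,91]: [(0, 0) (100, 0) (100, 91) (0, 91)]
2. ⊥bis P5·P0 via (40.955,50.405): [(0, 0) (54.5041, 0) (30.0429, 91) (0, 91)]  |A|=3846.8871
3. ⊥bis P5·P1 via (32.655,41.47): [(0, 0) (26.948, 0) (36.2787, 67.8017) (30.0429, 91) (0, 91)]  |A|=2912.7131
4. ⊥bis P5·P2 via (34.68,45.845): [(0, 0) (26.948, 0) (34.0364, 51.5077) (29.5476, 91) (0, 91)]  |A|=2826.1217
5. ⊥bis P5·P3 via (55.255,52.53): [(0, 0) (26.948, 0) (34.0364, 51.5077) (29.5476, 91) (0, 91)]  |A|=2826.1217
6. ⊥bis P5·P4 via (17.05,54.51): [(0, 55.919) (0, 0) (26.948, 0) (34.0364, 51.5077) (33.853, 53.1215)]  |A|=1672.7125
7. ⊥bis P5·P6 via (26.945,43.49): [(27.181, 53.6728) (0, 55.919) (0, 0) (25.9369, 0)]  |A|=1456.0205
8. ⊥bis P5·P7 via (37.585,40.56): [(27.181, 53.6728) (0, 55.919) (0, 0) (25.9369, 0)]  |A|=1456.0205
9. ⊥bis P5·P8 via (22.87,41.355): [(27.1764, 53.4706) (27.181, 53.6728) (0, 55.919) (0, 0) (8.1708, 0)]  |A|=981.0389
10. canonical 5-gon: [(27.1764, 53.4706) (27.181, 53.6728) (0, 55.919) (0, 0) (8.1708, 0)]
11. shoelace: 981.0389

Area of P5's cell: 981.0389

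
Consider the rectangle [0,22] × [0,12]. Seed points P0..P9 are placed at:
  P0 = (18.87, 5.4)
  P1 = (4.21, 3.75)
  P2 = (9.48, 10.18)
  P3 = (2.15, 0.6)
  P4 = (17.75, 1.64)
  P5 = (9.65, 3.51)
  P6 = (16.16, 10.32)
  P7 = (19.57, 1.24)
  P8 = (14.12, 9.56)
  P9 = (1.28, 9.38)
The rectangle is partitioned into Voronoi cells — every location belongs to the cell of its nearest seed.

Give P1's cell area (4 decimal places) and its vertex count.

1. box [0,22]×[0,12]: [(0, 0) (22, 0) (22, 12) (0, 12)]
2. ⊥bis P1·P0 via (11.54,4.575): [(0, 0) (12.0549, 0) (10.7043, 12) (0, 12)]  |A|=136.5554
3. ⊥bis P1·P2 via (6.845,6.965): [(0, 0) (12.0549, 0) (11.7208, 2.9688) (0.7017, 12) (0, 12)]  |A|=91.3879
4. ⊥bis P1·P3 via (3.18,2.175): [(0, 4.2546) (6.5058, 0) (12.0549, 0) (11.7208, 2.9688) (0.7017, 12) (0, 12)]  |A|=77.5479
5. ⊥bis P1·P4 via (10.98,2.695): [(0, 4.2546) (6.5058, 0) (10.56, 0) (11.1017, 3.4762) (0.7017, 12) (0, 12)]  |A|=74.1155
6. ⊥bis P1·P5 via (6.93,3.63): [(0, 4.2546) (6.5058, 0) (6.7699, 0) (7.069, 6.7814) (0.7017, 12) (0, 12)]  |A|=53.3597
7. ⊥bis P1·P6 via (10.185,7.035): [(0, 4.2546) (6.5058, 0) (6.7699, 0) (7.069, 6.7814) (0.7017, 12) (0, 12)]  |A|=53.3597
8. ⊥bis P1·P7 via (11.89,2.495): [(0, 4.2546) (6.5058, 0) (6.7699, 0) (7.069, 6.7814) (0.7017, 12) (0, 12)]  |A|=53.3597
9. ⊥bis P1·P8 via (9.165,6.655): [(0, 4.2546) (6.5058, 0) (6.7699, 0) (7.069, 6.7814) (0.7017, 12) (0, 12)]  |A|=53.3597
10. ⊥bis P1·P9 via (2.745,6.565): [(0, 5.1364) (0, 4.2546) (6.5058, 0) (6.7699, 0) (7.069, 6.7814) (5.5512, 8.0254)]  |A|=32.9148
11. canonical 6-gon: [(0, 5.1364) (0, 4.2546) (6.5058, 0) (6.7699, 0) (7.069, 6.7814) (5.5512, 8.0254)]
12. shoelace: 32.9148

Area of P1's cell: 32.9148 (6 vertices)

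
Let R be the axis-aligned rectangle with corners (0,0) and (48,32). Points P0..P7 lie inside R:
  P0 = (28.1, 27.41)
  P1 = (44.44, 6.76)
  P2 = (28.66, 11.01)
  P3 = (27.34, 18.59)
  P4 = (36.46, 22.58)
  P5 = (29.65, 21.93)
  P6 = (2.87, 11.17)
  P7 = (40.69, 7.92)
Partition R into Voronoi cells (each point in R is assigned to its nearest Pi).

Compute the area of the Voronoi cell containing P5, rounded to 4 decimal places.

1. box [0,48]×[0,32]: [(0, 0) (48, 0) (48, 32) (0, 32)]
2. ⊥bis P5·P0 via (28.875,24.67): [(0, 16.5028) (0, 0) (48, 0) (48, 30.0794)]  |A|=1117.9739
3. ⊥bis P5·P1 via (37.045,14.345): [(0, 16.5028) (0, 0) (22.3314, 0) (48, 25.0256) (48, 30.0794)]  |A|=796.7884
4. ⊥bis P5·P2 via (29.155,16.47): [(6.9888, 18.4796) (38.3679, 15.6348) (48, 25.0256) (48, 30.0794)]  |A|=264.6706
5. ⊥bis P5·P3 via (28.495,20.26): [(24.0797, 23.3137) (34.702, 15.9671) (38.3679, 15.6348) (48, 25.0256) (48, 30.0794)]  |A|=176.2163
6. ⊥bis P5·P4 via (33.055,22.255): [(32.7207, 25.7577) (24.0797, 23.3137) (33.5812, 16.7423)]  |A|=40.0024
7. ⊥bis P5·P6 via (16.26,16.55): [(32.7207, 25.7577) (24.0797, 23.3137) (33.5812, 16.7423)]  |A|=40.0024
8. ⊥bis P5·P7 via (35.17,14.925): [(32.7207, 25.7577) (24.0797, 23.3137) (33.5812, 16.7423)]  |A|=40.0024
9. canonical 3-gon: [(32.7207, 25.7577) (24.0797, 23.3137) (33.5812, 16.7423)]
10. shoelace: 40.0024

Area of P5's cell: 40.0024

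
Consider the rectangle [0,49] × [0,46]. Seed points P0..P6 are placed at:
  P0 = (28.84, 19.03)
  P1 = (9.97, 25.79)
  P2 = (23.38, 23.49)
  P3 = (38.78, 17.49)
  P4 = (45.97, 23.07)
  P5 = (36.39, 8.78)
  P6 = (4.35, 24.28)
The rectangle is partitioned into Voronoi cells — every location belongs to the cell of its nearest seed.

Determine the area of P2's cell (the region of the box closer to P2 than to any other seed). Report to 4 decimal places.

Area of P2's cell: 444.0936

1. box [0,49]×[0,46]: [(0, 0) (49, 0) (49, 46) (0, 46)]
2. ⊥bis P2·P0 via (26.11,21.26): [(0, 0) (8.7438, 0) (46.3189, 46) (0, 46)]  |A|=1266.4407
3. ⊥bis P2·P1 via (16.675,24.64): [(13.4336, 5.7414) (46.3189, 46) (20.3385, 46)]  |A|=522.966
4. ⊥bis P2·P3 via (31.08,20.49): [(13.4336, 5.7414) (36.1858, 33.595) (41.019, 46) (20.3385, 46)]  |A|=490.0933
5. ⊥bis P2·P4 via (34.675,23.28): [(13.4336, 5.7414) (34.8361, 31.9426) (35.0974, 46) (20.3385, 46)]  |A|=444.0936
6. ⊥bis P2·P5 via (29.885,16.135): [(13.4336, 5.7414) (34.8361, 31.9426) (35.0974, 46) (20.3385, 46)]  |A|=444.0936
7. ⊥bis P2·P6 via (13.865,23.885): [(13.4336, 5.7414) (34.8361, 31.9426) (35.0974, 46) (20.3385, 46)]  |A|=444.0936
8. canonical 4-gon: [(13.4336, 5.7414) (34.8361, 31.9426) (35.0974, 46) (20.3385, 46)]
9. shoelace: 444.0936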